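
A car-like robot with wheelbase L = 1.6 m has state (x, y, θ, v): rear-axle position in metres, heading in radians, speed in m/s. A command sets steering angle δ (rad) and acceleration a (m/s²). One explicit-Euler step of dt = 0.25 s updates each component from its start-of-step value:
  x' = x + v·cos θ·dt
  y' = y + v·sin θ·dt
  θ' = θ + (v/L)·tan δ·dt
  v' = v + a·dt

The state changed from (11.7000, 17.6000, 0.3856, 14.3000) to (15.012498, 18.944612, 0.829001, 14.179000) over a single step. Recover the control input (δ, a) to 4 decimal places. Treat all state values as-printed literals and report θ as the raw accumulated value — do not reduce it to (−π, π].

δ = 0.1959, a = -0.4840

a = (v'−v)/dt = (-0.121000)/0.25 = -0.4840
Δθ = θ'−θ = 0.443401;  (v·dt/L) = 14.3000·0.25/1.6 = 2.234375
tan δ = Δθ·L/(v·dt) = 0.198445  →  δ = 0.1959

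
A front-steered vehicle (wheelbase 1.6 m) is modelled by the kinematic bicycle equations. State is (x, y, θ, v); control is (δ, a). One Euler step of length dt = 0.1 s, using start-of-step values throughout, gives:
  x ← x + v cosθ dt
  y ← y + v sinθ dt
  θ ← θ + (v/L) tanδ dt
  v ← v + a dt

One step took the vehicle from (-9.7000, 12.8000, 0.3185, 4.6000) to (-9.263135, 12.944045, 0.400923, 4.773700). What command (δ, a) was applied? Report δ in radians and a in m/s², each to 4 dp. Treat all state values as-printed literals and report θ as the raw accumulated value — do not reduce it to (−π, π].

a = (v'−v)/dt = (0.173700)/0.1 = 1.7370
Δθ = θ'−θ = 0.082423;  (v·dt/L) = 4.6000·0.1/1.6 = 0.287500
tan δ = Δθ·L/(v·dt) = 0.286689  →  δ = 0.2792

δ = 0.2792, a = 1.7370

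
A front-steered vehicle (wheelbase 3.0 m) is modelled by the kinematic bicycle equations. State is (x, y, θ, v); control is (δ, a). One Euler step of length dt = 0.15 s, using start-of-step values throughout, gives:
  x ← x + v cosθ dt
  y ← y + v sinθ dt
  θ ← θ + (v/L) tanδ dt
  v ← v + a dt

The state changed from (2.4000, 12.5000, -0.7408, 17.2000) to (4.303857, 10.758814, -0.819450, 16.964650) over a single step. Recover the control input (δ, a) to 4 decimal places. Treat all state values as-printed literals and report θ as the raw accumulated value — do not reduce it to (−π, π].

a = (v'−v)/dt = (-0.235350)/0.15 = -1.5690
Δθ = θ'−θ = -0.078650;  (v·dt/L) = 17.2000·0.15/3.0 = 0.860000
tan δ = Δθ·L/(v·dt) = -0.091453  →  δ = -0.0912

δ = -0.0912, a = -1.5690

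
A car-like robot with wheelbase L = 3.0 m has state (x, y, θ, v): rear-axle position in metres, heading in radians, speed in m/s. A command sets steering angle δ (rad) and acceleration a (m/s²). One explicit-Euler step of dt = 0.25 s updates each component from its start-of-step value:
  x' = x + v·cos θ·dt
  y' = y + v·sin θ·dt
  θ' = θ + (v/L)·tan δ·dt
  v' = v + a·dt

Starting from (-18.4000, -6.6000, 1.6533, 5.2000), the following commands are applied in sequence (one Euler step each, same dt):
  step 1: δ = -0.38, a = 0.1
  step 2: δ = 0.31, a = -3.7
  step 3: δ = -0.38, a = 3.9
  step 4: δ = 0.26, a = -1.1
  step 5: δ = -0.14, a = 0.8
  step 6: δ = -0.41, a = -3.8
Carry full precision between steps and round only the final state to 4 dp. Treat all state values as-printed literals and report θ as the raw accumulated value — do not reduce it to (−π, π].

after step 1 (δ=-0.38, a=0.1): (-18.507133, -5.304422, 1.480221, 5.225000)
after step 2 (δ=0.31, a=-3.7): (-18.388981, -4.003526, 1.619697, 4.300000)
after step 3 (δ=-0.38, a=3.9): (-18.441528, -2.929811, 1.476574, 5.275000)
after step 4 (δ=0.26, a=-1.1): (-18.317457, -1.616911, 1.593513, 5.000000)
after step 5 (δ=-0.14, a=0.8): (-18.345850, -0.367233, 1.534795, 5.200000)
after step 6 (δ=-0.41, a=-3.8): (-18.299059, 0.931924, 1.346455, 4.250000)

(-18.2991, 0.9319, 1.3465, 4.2500)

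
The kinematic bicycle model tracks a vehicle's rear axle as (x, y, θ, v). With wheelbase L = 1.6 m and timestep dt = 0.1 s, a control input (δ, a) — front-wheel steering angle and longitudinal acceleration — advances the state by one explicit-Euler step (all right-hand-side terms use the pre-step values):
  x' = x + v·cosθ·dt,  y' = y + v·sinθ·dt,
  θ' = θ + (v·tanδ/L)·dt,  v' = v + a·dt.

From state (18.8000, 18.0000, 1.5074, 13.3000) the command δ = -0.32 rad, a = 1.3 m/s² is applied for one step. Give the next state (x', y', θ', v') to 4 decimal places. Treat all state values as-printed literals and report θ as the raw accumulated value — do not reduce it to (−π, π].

(18.8843, 19.3273, 1.2319, 13.4300)

x' = 18.8000 + 13.3000·cos(1.5074)·0.1 = 18.8843
y' = 18.0000 + 13.3000·sin(1.5074)·0.1 = 19.3273
θ' = 1.5074 + (13.3000/1.6)·tan(-0.32)·0.1 = 1.2319
v' = 13.3000 + 1.3000·0.1 = 13.4300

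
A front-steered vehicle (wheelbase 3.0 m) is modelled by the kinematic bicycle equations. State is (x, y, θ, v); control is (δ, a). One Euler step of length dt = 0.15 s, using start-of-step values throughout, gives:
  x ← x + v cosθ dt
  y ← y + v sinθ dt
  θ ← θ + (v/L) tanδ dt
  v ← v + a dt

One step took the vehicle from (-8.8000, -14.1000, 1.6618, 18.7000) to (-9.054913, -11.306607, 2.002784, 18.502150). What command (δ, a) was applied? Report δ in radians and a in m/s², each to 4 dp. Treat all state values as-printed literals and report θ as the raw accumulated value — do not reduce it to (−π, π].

a = (v'−v)/dt = (-0.197850)/0.15 = -1.3190
Δθ = θ'−θ = 0.340984;  (v·dt/L) = 18.7000·0.15/3.0 = 0.935000
tan δ = Δθ·L/(v·dt) = 0.364689  →  δ = 0.3497

δ = 0.3497, a = -1.3190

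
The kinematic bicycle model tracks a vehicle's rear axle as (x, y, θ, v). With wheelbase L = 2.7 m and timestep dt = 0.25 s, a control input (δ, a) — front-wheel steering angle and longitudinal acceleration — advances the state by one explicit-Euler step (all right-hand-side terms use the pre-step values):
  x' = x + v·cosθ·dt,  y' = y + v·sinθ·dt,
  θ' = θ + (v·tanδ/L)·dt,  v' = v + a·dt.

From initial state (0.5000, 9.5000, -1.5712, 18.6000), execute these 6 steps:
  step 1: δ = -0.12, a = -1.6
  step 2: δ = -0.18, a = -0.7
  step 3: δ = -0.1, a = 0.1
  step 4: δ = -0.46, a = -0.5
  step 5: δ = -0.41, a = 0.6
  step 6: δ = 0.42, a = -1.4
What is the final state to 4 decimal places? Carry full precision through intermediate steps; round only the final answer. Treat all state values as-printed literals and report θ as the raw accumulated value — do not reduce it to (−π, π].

after step 1 (δ=-0.12, a=-1.6): (0.498123, 4.850000, -1.778864, 18.200000)
after step 2 (δ=-0.18, a=-0.7): (-0.441771, 0.398136, -2.085517, 18.025000)
after step 3 (δ=-0.1, a=0.1): (-2.660159, -3.524241, -2.252973, 18.050000)
after step 4 (δ=-0.46, a=-0.5): (-5.505220, -7.026852, -3.081015, 17.925000)
after step 5 (δ=-0.41, a=0.6): (-9.978251, -7.298149, -3.802382, 18.075000)
after step 6 (δ=0.42, a=-1.4): (-13.545839, -4.524810, -3.054993, 17.725000)

(-13.5458, -4.5248, -3.0550, 17.7250)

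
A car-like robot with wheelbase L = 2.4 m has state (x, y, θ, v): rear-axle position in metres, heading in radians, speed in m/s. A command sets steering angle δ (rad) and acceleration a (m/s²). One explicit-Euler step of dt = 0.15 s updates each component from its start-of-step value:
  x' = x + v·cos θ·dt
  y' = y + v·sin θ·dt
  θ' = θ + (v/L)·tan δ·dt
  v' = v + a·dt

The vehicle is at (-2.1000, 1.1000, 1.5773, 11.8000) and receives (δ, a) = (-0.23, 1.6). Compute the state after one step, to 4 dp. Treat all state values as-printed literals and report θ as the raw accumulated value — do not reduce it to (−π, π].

x' = -2.1000 + 11.8000·cos(1.5773)·0.15 = -2.1115
y' = 1.1000 + 11.8000·sin(1.5773)·0.15 = 2.8700
θ' = 1.5773 + (11.8000/2.4)·tan(-0.23)·0.15 = 1.4046
v' = 11.8000 + 1.6000·0.15 = 12.0400

(-2.1115, 2.8700, 1.4046, 12.0400)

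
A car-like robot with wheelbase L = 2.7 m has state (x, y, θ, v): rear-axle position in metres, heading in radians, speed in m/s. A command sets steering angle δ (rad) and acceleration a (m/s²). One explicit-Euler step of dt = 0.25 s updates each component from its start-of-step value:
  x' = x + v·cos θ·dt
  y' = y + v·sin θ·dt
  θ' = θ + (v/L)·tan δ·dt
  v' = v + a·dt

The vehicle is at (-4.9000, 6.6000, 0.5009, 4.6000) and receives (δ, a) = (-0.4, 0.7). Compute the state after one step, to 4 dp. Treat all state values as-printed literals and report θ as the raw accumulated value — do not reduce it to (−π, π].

(-3.8913, 7.1522, 0.3208, 4.7750)

x' = -4.9000 + 4.6000·cos(0.5009)·0.25 = -3.8913
y' = 6.6000 + 4.6000·sin(0.5009)·0.25 = 7.1522
θ' = 0.5009 + (4.6000/2.7)·tan(-0.4)·0.25 = 0.3208
v' = 4.6000 + 0.7000·0.25 = 4.7750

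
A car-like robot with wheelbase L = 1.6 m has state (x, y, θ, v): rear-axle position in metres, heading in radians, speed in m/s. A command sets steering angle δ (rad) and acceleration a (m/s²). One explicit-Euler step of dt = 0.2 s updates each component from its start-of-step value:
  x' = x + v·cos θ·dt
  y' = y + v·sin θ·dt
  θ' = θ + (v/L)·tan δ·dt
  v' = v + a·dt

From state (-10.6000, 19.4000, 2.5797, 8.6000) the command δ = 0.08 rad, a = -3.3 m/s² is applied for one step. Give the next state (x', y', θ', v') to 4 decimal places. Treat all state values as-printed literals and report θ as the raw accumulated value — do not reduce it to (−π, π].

(-12.0555, 20.3164, 2.6659, 7.9400)

x' = -10.6000 + 8.6000·cos(2.5797)·0.2 = -12.0555
y' = 19.4000 + 8.6000·sin(2.5797)·0.2 = 20.3164
θ' = 2.5797 + (8.6000/1.6)·tan(0.08)·0.2 = 2.6659
v' = 8.6000 − 3.3000·0.2 = 7.9400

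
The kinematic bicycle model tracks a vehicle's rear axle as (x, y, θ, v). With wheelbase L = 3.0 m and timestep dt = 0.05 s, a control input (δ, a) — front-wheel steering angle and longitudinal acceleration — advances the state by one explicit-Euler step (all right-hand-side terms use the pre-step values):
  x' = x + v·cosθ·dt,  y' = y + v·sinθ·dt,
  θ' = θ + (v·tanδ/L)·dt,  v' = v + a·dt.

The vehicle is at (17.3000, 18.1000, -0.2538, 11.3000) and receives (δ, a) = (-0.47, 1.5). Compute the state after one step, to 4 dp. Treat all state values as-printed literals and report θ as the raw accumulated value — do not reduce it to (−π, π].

(17.8469, 17.9581, -0.3495, 11.3750)

x' = 17.3000 + 11.3000·cos(-0.2538)·0.05 = 17.8469
y' = 18.1000 + 11.3000·sin(-0.2538)·0.05 = 17.9581
θ' = -0.2538 + (11.3000/3.0)·tan(-0.47)·0.05 = -0.3495
v' = 11.3000 + 1.5000·0.05 = 11.3750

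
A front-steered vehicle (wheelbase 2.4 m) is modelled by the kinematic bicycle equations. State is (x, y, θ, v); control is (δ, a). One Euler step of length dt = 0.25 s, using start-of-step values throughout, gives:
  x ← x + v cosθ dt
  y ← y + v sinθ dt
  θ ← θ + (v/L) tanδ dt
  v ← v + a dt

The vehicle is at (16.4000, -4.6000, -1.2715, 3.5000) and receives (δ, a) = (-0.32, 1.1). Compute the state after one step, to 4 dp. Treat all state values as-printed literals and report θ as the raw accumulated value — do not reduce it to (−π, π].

(16.6580, -5.4361, -1.3923, 3.7750)

x' = 16.4000 + 3.5000·cos(-1.2715)·0.25 = 16.6580
y' = -4.6000 + 3.5000·sin(-1.2715)·0.25 = -5.4361
θ' = -1.2715 + (3.5000/2.4)·tan(-0.32)·0.25 = -1.3923
v' = 3.5000 + 1.1000·0.25 = 3.7750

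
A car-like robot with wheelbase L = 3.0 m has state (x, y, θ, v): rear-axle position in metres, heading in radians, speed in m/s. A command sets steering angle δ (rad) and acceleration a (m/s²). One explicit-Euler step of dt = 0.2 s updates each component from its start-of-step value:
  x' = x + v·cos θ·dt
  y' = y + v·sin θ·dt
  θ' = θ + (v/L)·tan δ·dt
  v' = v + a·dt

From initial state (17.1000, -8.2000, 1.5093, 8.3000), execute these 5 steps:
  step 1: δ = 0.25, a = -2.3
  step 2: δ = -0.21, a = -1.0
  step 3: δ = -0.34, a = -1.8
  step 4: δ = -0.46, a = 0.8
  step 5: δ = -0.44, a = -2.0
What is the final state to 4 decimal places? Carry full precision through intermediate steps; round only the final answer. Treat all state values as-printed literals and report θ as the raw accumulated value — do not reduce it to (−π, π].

(18.0816, -0.6910, 0.8851, 7.0400)

after step 1 (δ=0.25, a=-2.3): (17.202020, -6.543138, 1.650589, 7.840000)
after step 2 (δ=-0.21, a=-1.0): (17.077037, -4.980127, 1.539187, 7.640000)
after step 3 (δ=-0.34, a=-1.8): (17.125328, -3.452890, 1.359017, 7.280000)
after step 4 (δ=-0.46, a=0.8): (17.431380, -2.029420, 1.118559, 7.440000)
after step 5 (δ=-0.44, a=-2.0): (18.081605, -0.691006, 0.885052, 7.040000)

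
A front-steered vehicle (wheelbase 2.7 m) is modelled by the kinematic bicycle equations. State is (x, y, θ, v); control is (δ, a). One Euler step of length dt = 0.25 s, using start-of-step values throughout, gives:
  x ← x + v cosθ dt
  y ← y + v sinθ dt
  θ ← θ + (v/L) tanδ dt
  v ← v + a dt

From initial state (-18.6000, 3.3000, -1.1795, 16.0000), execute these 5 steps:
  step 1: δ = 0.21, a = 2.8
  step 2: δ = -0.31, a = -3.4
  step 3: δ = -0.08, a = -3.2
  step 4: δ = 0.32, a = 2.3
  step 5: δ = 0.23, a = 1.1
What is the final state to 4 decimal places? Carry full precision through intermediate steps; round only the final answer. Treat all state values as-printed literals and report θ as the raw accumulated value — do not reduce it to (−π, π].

(-11.1148, -14.5098, -0.6762, 15.9000)

after step 1 (δ=0.21, a=2.8): (-17.074452, -0.397662, -0.863733, 16.700000)
after step 2 (δ=-0.31, a=-3.4): (-14.362357, -3.571802, -1.359055, 15.850000)
after step 3 (δ=-0.08, a=-3.2): (-13.529586, -7.445805, -1.476713, 15.050000)
after step 4 (δ=0.32, a=2.3): (-13.176120, -11.191665, -1.014916, 15.625000)
after step 5 (δ=0.23, a=1.1): (-11.114826, -14.509775, -0.676167, 15.900000)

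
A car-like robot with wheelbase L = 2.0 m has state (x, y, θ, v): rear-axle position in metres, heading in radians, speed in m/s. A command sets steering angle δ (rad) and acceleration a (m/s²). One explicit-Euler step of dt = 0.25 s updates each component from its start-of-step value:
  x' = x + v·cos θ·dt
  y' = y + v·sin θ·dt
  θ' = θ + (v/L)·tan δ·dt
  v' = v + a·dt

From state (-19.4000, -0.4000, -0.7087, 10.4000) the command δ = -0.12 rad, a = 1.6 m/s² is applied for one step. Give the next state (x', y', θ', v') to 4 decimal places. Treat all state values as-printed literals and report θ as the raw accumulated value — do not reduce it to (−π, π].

(-17.4261, -2.0922, -0.8655, 10.8000)

x' = -19.4000 + 10.4000·cos(-0.7087)·0.25 = -17.4261
y' = -0.4000 + 10.4000·sin(-0.7087)·0.25 = -2.0922
θ' = -0.7087 + (10.4000/2.0)·tan(-0.12)·0.25 = -0.8655
v' = 10.4000 + 1.6000·0.25 = 10.8000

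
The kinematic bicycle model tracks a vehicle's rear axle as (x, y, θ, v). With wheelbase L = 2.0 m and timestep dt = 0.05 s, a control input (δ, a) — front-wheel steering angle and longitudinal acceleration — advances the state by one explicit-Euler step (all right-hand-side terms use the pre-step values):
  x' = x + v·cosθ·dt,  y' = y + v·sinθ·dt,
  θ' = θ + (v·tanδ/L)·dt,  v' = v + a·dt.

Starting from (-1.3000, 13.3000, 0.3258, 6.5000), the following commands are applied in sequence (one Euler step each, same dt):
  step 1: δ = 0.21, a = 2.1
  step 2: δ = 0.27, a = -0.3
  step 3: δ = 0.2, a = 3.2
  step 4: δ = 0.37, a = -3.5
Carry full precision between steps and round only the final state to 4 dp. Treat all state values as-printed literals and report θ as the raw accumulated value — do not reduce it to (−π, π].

after step 1 (δ=0.21, a=2.1): (-0.992097, 13.404022, 0.360436, 6.605000)
after step 2 (δ=0.27, a=-0.3): (-0.683067, 13.520495, 0.406135, 6.590000)
after step 3 (δ=0.2, a=3.2): (-0.380371, 13.650668, 0.439532, 6.750000)
after step 4 (δ=0.37, a=-3.5): (-0.074950, 13.794279, 0.504984, 6.575000)

(-0.0749, 13.7943, 0.5050, 6.5750)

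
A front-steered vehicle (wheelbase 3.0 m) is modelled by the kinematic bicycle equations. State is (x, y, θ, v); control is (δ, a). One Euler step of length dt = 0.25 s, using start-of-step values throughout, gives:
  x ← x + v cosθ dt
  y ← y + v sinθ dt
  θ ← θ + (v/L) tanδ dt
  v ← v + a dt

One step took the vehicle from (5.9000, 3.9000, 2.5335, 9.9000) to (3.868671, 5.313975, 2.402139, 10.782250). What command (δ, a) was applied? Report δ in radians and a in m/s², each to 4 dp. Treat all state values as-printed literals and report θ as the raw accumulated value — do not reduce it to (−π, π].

a = (v'−v)/dt = (0.882250)/0.25 = 3.5290
Δθ = θ'−θ = -0.131361;  (v·dt/L) = 9.9000·0.25/3.0 = 0.825000
tan δ = Δθ·L/(v·dt) = -0.159225  →  δ = -0.1579

δ = -0.1579, a = 3.5290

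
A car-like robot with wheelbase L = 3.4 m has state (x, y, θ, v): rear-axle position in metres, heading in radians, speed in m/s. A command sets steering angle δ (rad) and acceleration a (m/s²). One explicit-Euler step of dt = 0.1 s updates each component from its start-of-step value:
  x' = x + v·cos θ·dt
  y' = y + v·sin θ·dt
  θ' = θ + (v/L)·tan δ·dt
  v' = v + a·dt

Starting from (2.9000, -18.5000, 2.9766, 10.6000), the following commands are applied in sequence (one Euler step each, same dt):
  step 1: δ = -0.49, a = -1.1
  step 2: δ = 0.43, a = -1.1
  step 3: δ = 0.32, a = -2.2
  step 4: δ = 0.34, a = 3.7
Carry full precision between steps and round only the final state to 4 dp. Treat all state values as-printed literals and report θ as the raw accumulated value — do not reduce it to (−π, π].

(-1.1689, -17.6990, 3.1587, 10.5300)

after step 1 (δ=-0.49, a=-1.1): (1.854395, -18.325900, 2.810308, 10.490000)
after step 2 (δ=0.43, a=-1.1): (0.862434, -17.984705, 2.951806, 10.380000)
after step 3 (δ=0.32, a=-2.2): (-0.156928, -17.788887, 3.052978, 10.160000)
after step 4 (δ=0.34, a=3.7): (-1.168942, -17.698972, 3.158683, 10.530000)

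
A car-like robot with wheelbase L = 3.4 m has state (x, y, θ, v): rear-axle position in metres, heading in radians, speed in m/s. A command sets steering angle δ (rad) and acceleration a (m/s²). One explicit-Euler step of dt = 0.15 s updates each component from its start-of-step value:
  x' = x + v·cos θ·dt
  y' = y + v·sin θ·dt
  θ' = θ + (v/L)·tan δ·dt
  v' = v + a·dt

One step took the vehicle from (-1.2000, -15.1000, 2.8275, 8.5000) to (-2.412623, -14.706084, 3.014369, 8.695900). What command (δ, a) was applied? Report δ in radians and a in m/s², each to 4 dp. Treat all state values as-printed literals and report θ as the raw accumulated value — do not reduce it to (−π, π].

a = (v'−v)/dt = (0.195900)/0.15 = 1.3060
Δθ = θ'−θ = 0.186869;  (v·dt/L) = 8.5000·0.15/3.4 = 0.375000
tan δ = Δθ·L/(v·dt) = 0.498317  →  δ = 0.4623

δ = 0.4623, a = 1.3060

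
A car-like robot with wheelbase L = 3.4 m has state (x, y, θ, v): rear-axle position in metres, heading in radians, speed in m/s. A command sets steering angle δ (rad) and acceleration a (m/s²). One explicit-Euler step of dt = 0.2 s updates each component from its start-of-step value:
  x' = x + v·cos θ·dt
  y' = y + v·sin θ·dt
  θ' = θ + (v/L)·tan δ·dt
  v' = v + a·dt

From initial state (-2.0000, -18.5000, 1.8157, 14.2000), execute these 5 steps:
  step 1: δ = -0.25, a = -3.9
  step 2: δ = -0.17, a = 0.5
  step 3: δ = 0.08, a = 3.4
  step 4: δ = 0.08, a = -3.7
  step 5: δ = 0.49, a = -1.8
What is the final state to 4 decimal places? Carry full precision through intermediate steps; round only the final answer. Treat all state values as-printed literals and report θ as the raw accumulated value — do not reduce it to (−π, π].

(-2.4513, -4.8439, 2.0200, 13.1000)

after step 1 (δ=-0.25, a=-3.9): (-2.688595, -15.744744, 1.602414, 13.420000)
after step 2 (δ=-0.17, a=0.5): (-2.773443, -13.062085, 1.466906, 13.520000)
after step 3 (δ=0.08, a=3.4): (-2.493030, -10.372664, 1.530666, 14.200000)
after step 4 (δ=0.08, a=-3.7): (-2.379091, -7.534951, 1.597633, 13.460000)
after step 5 (δ=0.49, a=-1.8): (-2.451325, -4.843920, 2.019950, 13.100000)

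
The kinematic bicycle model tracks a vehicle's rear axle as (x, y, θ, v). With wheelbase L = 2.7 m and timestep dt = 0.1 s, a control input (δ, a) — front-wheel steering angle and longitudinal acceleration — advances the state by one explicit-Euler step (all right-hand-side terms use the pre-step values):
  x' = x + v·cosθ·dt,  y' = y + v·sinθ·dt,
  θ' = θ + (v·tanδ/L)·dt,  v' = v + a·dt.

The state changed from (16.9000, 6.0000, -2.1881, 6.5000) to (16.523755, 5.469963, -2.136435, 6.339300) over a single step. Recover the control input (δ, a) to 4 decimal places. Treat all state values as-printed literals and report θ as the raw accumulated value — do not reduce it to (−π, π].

a = (v'−v)/dt = (-0.160700)/0.1 = -1.6070
Δθ = θ'−θ = 0.051665;  (v·dt/L) = 6.5000·0.1/2.7 = 0.240741
tan δ = Δθ·L/(v·dt) = 0.214608  →  δ = 0.2114

δ = 0.2114, a = -1.6070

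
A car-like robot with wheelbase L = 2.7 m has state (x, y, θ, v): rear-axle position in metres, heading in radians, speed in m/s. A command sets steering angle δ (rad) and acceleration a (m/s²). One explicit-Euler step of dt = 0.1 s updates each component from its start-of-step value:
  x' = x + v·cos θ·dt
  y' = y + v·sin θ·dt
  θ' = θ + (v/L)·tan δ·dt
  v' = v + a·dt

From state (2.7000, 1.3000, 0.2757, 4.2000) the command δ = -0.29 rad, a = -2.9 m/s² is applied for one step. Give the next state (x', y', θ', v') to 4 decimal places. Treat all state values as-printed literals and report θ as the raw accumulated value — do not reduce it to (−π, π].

x' = 2.7000 + 4.2000·cos(0.2757)·0.1 = 3.1041
y' = 1.3000 + 4.2000·sin(0.2757)·0.1 = 1.4143
θ' = 0.2757 + (4.2000/2.7)·tan(-0.29)·0.1 = 0.2293
v' = 4.2000 − 2.9000·0.1 = 3.9100

(3.1041, 1.4143, 0.2293, 3.9100)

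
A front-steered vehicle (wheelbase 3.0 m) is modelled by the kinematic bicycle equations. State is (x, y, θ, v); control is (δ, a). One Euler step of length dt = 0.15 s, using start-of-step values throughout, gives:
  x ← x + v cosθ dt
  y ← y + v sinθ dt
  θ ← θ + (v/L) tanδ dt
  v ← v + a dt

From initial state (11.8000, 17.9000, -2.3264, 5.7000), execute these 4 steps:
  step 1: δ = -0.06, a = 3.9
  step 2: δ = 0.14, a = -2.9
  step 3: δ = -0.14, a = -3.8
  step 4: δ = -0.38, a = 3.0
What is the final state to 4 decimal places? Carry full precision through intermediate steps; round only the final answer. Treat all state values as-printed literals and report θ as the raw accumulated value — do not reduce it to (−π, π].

(9.4203, 15.3791, -2.4459, 5.7300)

after step 1 (δ=-0.06, a=3.9): (11.213702, 17.277682, -2.343521, 6.285000)
after step 2 (δ=0.14, a=-2.9): (10.555580, 16.602662, -2.299236, 5.850000)
after step 3 (δ=-0.14, a=-3.8): (9.971423, 15.947859, -2.340455, 5.280000)
after step 4 (δ=-0.38, a=3.0): (9.420277, 15.379086, -2.445900, 5.730000)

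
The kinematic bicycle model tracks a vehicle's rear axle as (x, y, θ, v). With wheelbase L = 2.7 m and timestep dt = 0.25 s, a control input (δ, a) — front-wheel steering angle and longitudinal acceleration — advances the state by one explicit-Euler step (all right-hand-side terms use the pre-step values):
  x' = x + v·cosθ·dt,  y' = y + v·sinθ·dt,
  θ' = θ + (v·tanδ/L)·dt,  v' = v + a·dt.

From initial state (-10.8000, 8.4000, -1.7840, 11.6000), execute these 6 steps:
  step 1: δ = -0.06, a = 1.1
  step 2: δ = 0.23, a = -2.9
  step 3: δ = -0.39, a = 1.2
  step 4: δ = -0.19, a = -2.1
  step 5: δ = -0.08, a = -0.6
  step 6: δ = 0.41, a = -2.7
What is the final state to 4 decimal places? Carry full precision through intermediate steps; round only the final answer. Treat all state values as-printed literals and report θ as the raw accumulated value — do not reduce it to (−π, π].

after step 1 (δ=-0.06, a=1.1): (-11.413617, 5.565662, -1.848522, 11.875000)
after step 2 (δ=0.23, a=-2.9): (-12.227557, 2.710670, -1.591073, 11.150000)
after step 3 (δ=-0.39, a=1.2): (-12.284073, -0.076257, -2.015449, 11.450000)
after step 4 (δ=-0.19, a=-2.1): (-13.515360, -2.660409, -2.219343, 10.925000)
after step 5 (δ=-0.08, a=-0.6): (-15.165115, -4.837112, -2.300442, 10.775000)
after step 6 (δ=0.41, a=-2.7): (-16.960784, -6.845061, -1.866817, 10.100000)

(-16.9608, -6.8451, -1.8668, 10.1000)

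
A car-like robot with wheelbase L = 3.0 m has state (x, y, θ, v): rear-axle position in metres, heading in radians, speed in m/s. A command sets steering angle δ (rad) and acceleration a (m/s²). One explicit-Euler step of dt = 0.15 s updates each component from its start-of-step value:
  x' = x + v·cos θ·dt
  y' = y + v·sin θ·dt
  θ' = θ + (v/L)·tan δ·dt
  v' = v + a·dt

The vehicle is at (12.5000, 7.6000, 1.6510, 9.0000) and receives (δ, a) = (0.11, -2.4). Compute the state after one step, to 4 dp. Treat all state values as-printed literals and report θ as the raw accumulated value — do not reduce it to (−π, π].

x' = 12.5000 + 9.0000·cos(1.6510)·0.15 = 12.3918
y' = 7.6000 + 9.0000·sin(1.6510)·0.15 = 8.9457
θ' = 1.6510 + (9.0000/3.0)·tan(0.11)·0.15 = 1.7007
v' = 9.0000 − 2.4000·0.15 = 8.6400

(12.3918, 8.9457, 1.7007, 8.6400)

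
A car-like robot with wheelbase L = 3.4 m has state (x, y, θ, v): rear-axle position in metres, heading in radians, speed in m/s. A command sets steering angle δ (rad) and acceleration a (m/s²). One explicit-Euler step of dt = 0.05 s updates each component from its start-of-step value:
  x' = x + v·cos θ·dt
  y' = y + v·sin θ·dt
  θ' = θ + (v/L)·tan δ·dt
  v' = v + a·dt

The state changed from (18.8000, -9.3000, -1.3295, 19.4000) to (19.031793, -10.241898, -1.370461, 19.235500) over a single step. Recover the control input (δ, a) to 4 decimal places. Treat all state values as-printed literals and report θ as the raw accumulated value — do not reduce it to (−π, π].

δ = -0.1426, a = -3.2900

a = (v'−v)/dt = (-0.164500)/0.05 = -3.2900
Δθ = θ'−θ = -0.040961;  (v·dt/L) = 19.4000·0.05/3.4 = 0.285294
tan δ = Δθ·L/(v·dt) = -0.143575  →  δ = -0.1426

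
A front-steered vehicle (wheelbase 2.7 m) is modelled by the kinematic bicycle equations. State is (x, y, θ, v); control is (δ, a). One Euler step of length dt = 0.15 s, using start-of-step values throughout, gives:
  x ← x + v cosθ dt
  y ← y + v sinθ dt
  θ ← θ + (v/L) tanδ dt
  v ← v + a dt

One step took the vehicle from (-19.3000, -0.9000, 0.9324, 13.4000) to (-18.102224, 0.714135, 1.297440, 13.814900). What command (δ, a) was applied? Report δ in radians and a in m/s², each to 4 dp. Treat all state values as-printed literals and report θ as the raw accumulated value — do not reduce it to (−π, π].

a = (v'−v)/dt = (0.414900)/0.15 = 2.7660
Δθ = θ'−θ = 0.365040;  (v·dt/L) = 13.4000·0.15/2.7 = 0.744444
tan δ = Δθ·L/(v·dt) = 0.490352  →  δ = 0.4559

δ = 0.4559, a = 2.7660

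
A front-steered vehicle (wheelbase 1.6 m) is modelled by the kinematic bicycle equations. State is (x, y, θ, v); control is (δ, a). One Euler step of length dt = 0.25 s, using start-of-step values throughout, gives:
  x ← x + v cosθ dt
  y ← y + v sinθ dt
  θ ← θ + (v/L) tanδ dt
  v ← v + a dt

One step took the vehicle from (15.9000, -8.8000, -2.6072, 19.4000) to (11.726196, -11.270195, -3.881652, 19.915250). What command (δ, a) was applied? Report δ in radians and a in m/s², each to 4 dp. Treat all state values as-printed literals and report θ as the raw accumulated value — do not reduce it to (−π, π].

a = (v'−v)/dt = (0.515250)/0.25 = 2.0610
Δθ = θ'−θ = -1.274452;  (v·dt/L) = 19.4000·0.25/1.6 = 3.031250
tan δ = Δθ·L/(v·dt) = -0.420438  →  δ = -0.3980

δ = -0.3980, a = 2.0610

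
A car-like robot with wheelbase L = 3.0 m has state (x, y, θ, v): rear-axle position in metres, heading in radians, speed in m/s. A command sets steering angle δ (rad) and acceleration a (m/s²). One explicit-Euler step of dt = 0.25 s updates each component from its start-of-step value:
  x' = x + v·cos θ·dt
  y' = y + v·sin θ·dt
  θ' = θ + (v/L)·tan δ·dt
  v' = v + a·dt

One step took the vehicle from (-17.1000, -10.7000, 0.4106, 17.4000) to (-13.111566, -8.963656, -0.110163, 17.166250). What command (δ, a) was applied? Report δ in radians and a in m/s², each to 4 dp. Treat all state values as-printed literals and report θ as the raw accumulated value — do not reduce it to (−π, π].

δ = -0.3448, a = -0.9350

a = (v'−v)/dt = (-0.233750)/0.25 = -0.9350
Δθ = θ'−θ = -0.520763;  (v·dt/L) = 17.4000·0.25/3.0 = 1.450000
tan δ = Δθ·L/(v·dt) = -0.359147  →  δ = -0.3448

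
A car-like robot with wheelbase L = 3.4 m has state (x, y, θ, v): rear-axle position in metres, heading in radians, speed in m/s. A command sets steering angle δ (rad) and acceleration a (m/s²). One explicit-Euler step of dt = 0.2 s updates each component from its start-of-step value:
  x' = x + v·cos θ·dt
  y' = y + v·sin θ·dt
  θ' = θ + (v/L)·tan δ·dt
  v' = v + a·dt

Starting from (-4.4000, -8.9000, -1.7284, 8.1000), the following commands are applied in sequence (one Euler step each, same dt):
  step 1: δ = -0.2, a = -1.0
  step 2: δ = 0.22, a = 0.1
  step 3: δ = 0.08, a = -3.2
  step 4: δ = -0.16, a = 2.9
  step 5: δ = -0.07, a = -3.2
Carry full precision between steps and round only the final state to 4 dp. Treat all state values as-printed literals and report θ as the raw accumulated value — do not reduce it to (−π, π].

(-5.7373, -16.5881, -1.7852, 7.2200)

after step 1 (δ=-0.2, a=-1.0): (-4.654262, -10.499922, -1.824985, 7.900000)
after step 2 (δ=0.22, a=0.1): (-5.051570, -12.029153, -1.721068, 7.920000)
after step 3 (δ=0.08, a=-3.2): (-5.288706, -13.595302, -1.683718, 7.280000)
after step 4 (δ=-0.16, a=2.9): (-5.452770, -15.042029, -1.752826, 7.860000)
after step 5 (δ=-0.07, a=-3.2): (-5.737343, -16.588057, -1.785244, 7.220000)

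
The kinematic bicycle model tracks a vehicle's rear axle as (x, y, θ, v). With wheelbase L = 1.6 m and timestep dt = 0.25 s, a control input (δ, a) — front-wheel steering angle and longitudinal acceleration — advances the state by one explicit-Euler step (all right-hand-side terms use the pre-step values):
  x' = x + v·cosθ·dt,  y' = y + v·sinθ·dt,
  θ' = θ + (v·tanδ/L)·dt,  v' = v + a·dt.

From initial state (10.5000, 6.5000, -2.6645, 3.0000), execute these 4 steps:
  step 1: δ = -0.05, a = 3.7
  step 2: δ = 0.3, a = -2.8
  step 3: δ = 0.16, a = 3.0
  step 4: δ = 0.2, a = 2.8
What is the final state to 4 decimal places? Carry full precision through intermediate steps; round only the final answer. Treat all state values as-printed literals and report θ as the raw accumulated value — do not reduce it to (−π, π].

after step 1 (δ=-0.05, a=3.7): (9.833750, 6.155601, -2.687957, 3.925000)
after step 2 (δ=0.3, a=-2.8): (8.951744, 5.725582, -2.498247, 3.225000)
after step 3 (δ=0.16, a=3.0): (8.306668, 5.241932, -2.416927, 3.975000)
after step 4 (δ=0.2, a=2.8): (7.562627, 4.583190, -2.291025, 4.675000)

(7.5626, 4.5832, -2.2910, 4.6750)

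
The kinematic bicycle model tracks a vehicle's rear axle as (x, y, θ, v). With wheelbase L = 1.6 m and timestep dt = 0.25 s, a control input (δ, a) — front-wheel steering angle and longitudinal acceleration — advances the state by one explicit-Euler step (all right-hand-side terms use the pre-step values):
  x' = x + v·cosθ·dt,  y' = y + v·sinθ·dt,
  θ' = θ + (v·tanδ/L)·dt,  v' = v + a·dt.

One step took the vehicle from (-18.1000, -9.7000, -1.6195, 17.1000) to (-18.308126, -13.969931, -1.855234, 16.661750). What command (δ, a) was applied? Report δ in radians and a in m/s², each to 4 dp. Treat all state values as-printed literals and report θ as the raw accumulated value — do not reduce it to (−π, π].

a = (v'−v)/dt = (-0.438250)/0.25 = -1.7530
Δθ = θ'−θ = -0.235734;  (v·dt/L) = 17.1000·0.25/1.6 = 2.671875
tan δ = Δθ·L/(v·dt) = -0.088228  →  δ = -0.0880

δ = -0.0880, a = -1.7530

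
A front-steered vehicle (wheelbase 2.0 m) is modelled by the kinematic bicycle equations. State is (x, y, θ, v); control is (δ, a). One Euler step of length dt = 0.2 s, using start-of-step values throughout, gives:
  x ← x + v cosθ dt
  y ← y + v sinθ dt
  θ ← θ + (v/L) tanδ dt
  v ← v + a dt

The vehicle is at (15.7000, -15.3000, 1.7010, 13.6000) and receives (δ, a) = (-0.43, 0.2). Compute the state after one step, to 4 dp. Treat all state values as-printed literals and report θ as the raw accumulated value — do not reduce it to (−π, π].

x' = 15.7000 + 13.6000·cos(1.7010)·0.2 = 15.3468
y' = -15.3000 + 13.6000·sin(1.7010)·0.2 = -12.6030
θ' = 1.7010 + (13.6000/2.0)·tan(-0.43)·0.2 = 1.0773
v' = 13.6000 + 0.2000·0.2 = 13.6400

(15.3468, -12.6030, 1.0773, 13.6400)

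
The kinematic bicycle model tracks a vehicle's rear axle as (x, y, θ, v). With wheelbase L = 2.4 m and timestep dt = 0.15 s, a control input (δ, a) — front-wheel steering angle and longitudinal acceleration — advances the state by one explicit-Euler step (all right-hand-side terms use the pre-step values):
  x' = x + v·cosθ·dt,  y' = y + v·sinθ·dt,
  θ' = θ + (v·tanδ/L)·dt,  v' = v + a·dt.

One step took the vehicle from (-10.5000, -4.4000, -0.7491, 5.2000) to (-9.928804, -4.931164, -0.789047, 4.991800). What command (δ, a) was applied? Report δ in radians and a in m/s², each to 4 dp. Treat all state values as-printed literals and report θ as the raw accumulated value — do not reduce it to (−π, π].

a = (v'−v)/dt = (-0.208200)/0.15 = -1.3880
Δθ = θ'−θ = -0.039947;  (v·dt/L) = 5.2000·0.15/2.4 = 0.325000
tan δ = Δθ·L/(v·dt) = -0.122914  →  δ = -0.1223

δ = -0.1223, a = -1.3880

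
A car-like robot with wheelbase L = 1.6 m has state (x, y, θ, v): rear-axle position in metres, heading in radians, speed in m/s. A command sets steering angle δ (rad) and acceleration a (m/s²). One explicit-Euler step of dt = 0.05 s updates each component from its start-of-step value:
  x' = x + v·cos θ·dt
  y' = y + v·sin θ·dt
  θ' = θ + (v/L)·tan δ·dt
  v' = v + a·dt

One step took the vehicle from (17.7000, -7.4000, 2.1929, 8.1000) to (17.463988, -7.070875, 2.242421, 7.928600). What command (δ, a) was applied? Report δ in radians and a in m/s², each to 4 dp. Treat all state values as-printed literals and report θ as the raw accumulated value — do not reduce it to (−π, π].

δ = 0.1932, a = -3.4280

a = (v'−v)/dt = (-0.171400)/0.05 = -3.4280
Δθ = θ'−θ = 0.049521;  (v·dt/L) = 8.1000·0.05/1.6 = 0.253125
tan δ = Δθ·L/(v·dt) = 0.195639  →  δ = 0.1932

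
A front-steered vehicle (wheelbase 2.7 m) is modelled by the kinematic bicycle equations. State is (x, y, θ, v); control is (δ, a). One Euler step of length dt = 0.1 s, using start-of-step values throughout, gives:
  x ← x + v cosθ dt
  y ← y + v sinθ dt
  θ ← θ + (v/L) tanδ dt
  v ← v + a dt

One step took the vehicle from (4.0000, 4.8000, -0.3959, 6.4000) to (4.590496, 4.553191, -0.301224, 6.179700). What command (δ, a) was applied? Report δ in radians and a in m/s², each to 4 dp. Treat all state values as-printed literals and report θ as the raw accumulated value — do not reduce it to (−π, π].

δ = 0.3800, a = -2.2030

a = (v'−v)/dt = (-0.220300)/0.1 = -2.2030
Δθ = θ'−θ = 0.094676;  (v·dt/L) = 6.4000·0.1/2.7 = 0.237037
tan δ = Δθ·L/(v·dt) = 0.399414  →  δ = 0.3800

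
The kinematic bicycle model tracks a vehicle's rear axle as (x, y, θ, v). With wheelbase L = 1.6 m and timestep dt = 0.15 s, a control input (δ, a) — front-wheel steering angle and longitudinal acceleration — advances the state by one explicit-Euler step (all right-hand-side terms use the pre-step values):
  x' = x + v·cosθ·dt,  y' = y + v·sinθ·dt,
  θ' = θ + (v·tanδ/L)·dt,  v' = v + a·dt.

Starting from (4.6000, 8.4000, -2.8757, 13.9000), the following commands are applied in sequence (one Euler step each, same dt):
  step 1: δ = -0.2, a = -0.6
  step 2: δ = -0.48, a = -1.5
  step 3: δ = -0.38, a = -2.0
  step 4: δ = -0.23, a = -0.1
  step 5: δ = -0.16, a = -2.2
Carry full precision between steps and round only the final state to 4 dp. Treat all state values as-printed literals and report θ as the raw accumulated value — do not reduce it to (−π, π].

(-2.0300, 12.9418, -4.8150, 12.9400)

after step 1 (δ=-0.2, a=-0.6): (2.588270, 7.852123, -3.139857, 13.810000)
after step 2 (δ=-0.48, a=-1.5): (0.516774, 7.848527, -3.813885, 13.585000)
after step 3 (δ=-0.38, a=-2.0): (-1.077554, 9.117599, -4.322574, 13.285000)
after step 4 (δ=-0.23, a=-0.1): (-1.834833, 10.960852, -4.614193, 13.270000)
after step 5 (δ=-0.16, a=-2.2): (-2.029979, 12.941763, -4.814959, 12.940000)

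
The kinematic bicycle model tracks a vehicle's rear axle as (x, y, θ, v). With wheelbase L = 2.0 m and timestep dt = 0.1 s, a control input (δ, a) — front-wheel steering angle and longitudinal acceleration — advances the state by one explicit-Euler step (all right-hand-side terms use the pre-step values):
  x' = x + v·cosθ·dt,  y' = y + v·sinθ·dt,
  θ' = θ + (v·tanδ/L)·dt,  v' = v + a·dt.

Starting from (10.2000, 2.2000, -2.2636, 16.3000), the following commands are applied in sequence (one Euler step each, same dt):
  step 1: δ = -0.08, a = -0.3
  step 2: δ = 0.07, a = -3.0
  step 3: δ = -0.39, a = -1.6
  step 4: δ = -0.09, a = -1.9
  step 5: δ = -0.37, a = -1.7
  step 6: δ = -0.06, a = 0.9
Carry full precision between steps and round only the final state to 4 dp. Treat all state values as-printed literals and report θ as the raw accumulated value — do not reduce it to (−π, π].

after step 1 (δ=-0.08, a=-0.3): (9.158924, 0.945783, -2.328939, 16.270000)
after step 2 (δ=0.07, a=-3.0): (8.040240, -0.235605, -2.271901, 15.970000)
after step 3 (δ=-0.39, a=-1.6): (7.010076, -1.455920, -2.600129, 15.810000)
after step 4 (δ=-0.09, a=-1.9): (5.655230, -2.270753, -2.671466, 15.620000)
after step 5 (δ=-0.37, a=-1.7): (4.262690, -2.978338, -2.974387, 15.450000)
after step 6 (δ=-0.06, a=0.9): (2.739237, -3.235468, -3.020793, 15.540000)

(2.7392, -3.2355, -3.0208, 15.5400)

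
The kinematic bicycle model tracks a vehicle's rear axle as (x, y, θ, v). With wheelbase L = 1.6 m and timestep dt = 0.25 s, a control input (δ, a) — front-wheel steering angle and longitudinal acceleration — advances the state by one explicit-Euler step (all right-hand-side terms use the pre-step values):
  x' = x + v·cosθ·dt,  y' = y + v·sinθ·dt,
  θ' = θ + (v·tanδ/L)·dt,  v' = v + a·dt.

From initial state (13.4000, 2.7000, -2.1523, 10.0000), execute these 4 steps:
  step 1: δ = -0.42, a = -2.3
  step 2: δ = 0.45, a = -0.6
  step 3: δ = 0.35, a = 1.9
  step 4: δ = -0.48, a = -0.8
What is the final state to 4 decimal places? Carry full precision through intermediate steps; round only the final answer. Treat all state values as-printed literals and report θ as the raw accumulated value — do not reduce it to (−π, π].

(8.4280, -4.4567, -2.4028, 9.5500)

after step 1 (δ=-0.42, a=-2.3): (12.026797, 0.610906, -2.850070, 9.425000)
after step 2 (δ=0.45, a=-0.6): (9.769964, -0.066307, -2.138696, 9.275000)
after step 3 (δ=0.35, a=1.9): (8.522796, -2.021089, -1.609689, 9.750000)
after step 4 (δ=-0.48, a=-0.8): (8.428018, -4.456746, -2.402807, 9.550000)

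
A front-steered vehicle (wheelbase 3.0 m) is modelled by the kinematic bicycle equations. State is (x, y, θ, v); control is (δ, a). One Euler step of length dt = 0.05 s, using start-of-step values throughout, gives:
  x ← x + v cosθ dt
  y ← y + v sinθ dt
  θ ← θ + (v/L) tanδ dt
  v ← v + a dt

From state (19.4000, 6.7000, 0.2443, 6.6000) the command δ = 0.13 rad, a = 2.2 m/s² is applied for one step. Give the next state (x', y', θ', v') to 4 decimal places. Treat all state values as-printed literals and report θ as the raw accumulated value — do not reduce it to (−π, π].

(19.7202, 6.7798, 0.2587, 6.7100)

x' = 19.4000 + 6.6000·cos(0.2443)·0.05 = 19.7202
y' = 6.7000 + 6.6000·sin(0.2443)·0.05 = 6.7798
θ' = 0.2443 + (6.6000/3.0)·tan(0.13)·0.05 = 0.2587
v' = 6.6000 + 2.2000·0.05 = 6.7100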